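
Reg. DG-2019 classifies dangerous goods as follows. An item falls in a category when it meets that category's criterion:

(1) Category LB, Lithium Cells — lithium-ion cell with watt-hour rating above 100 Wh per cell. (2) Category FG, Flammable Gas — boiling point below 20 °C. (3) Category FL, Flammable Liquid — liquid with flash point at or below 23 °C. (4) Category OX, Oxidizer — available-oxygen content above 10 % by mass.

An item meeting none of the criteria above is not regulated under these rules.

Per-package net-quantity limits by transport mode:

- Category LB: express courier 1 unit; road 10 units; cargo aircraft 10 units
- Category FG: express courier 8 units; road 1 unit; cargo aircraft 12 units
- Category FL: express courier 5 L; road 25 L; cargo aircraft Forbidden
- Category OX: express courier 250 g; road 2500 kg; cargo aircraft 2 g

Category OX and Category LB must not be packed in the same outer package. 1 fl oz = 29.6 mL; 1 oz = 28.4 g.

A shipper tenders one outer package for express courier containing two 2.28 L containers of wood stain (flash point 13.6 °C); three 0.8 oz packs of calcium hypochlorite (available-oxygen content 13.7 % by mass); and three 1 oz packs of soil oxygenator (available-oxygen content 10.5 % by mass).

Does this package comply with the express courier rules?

Wood stain: flash point 13.6 °C ≤ 23 °C → Category FL (Flammable Liquid).
With available-oxygen content 13.7 % by mass (> 10 % by mass), the calcium hypochlorite falls in Category OX.
Available-oxygen content 10.5 % by mass meets the Category OX criterion (Oxidizer), so the soil oxygenator is Category OX.
Total Category OX: (three 0.8 oz packs = 68.16 g) + (three 1 oz packs = 85.2 g) = 153.36 g.
153.36 g ≤ 250 g (express courier limit, Category OX) — within limit.
Category FL quantity: two 2.28 L containers = 4.56 L.
That is within the Category FL express courier limit of 5 L.
The segregation rule (Category OX with Category LB) does not apply to Category OX with Category FL.
Every hazard category is within its express courier limit and no segregation rule is violated.

Yes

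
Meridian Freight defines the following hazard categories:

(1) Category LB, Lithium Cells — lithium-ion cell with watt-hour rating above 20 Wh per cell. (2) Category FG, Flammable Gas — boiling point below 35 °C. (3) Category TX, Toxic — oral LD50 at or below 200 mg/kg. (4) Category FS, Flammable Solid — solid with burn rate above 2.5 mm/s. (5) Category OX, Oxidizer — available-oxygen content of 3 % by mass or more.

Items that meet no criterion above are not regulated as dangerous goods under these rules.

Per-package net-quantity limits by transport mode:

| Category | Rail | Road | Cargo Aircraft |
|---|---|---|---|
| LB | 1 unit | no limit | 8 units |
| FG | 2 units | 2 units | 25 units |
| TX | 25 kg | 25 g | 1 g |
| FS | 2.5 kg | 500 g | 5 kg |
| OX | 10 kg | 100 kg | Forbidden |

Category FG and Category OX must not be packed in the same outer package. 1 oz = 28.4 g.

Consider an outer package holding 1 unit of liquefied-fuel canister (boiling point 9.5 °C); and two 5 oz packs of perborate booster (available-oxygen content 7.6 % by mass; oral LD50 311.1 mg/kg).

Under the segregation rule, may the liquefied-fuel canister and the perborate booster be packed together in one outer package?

With boiling point 9.5 °C (< 35 °C), the liquefied-fuel canister falls in Category FG.
Available-oxygen content 7.6 % by mass meets the Category OX criterion (Oxidizer), so the perborate booster is Category OX.
Category FG and Category OX may not share an outer package.

No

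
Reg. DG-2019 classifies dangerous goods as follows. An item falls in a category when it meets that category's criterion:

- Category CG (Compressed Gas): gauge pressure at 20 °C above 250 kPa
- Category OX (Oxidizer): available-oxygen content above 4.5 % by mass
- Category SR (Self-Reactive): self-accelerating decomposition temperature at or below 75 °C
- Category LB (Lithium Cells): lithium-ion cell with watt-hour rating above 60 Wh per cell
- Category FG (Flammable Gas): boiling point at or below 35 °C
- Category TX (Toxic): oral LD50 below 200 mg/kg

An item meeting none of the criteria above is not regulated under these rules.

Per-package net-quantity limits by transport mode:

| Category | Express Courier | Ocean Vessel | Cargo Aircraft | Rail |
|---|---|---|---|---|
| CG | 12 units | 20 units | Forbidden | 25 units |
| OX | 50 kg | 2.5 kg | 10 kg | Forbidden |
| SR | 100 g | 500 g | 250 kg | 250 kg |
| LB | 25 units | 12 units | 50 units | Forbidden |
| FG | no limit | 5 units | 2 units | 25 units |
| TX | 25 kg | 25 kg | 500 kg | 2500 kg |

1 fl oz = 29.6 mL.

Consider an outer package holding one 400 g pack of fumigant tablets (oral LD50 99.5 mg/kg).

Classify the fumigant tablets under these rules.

Category TX

Fumigant tablets: oral LD50 99.5 mg/kg < 200 mg/kg → Category TX (Toxic).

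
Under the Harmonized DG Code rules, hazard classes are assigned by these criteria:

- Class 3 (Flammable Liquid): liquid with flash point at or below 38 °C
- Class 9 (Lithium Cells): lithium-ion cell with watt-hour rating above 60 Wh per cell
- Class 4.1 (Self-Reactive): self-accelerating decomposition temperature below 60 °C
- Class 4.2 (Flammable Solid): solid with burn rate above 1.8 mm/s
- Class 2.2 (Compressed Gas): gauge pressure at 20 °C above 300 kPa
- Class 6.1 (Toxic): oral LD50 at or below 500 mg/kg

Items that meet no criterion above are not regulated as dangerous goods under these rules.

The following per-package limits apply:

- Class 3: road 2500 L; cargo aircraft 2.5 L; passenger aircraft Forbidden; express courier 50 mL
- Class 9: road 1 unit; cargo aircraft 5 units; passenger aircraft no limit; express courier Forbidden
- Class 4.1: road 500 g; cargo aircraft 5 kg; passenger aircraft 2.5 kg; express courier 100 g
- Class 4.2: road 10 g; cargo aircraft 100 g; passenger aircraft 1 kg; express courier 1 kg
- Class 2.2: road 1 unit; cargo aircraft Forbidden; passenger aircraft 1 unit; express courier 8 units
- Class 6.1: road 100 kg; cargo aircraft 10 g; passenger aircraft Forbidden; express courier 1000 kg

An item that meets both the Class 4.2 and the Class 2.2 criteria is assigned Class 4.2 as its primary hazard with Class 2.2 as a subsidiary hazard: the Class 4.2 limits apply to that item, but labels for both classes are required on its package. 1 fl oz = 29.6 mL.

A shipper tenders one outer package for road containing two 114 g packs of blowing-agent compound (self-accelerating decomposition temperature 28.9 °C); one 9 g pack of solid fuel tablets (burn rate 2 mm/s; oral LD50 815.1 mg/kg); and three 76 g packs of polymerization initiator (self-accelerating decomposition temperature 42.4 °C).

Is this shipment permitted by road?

Blowing-agent compound: self-accelerating decomposition temperature 28.9 °C < 60 °C → Class 4.1 (Self-Reactive).
Solid fuel tablets: burn rate 2 mm/s > 1.8 mm/s → Class 4.2 (Flammable Solid).
Polymerization initiator: self-accelerating decomposition temperature 42.4 °C < 60 °C → Class 4.1 (Self-Reactive).
Total Class 4.1: (two 114 g packs = 228 g) + (three 76 g packs = 228 g) = 456 g.
That is within the Class 4.1 road limit of 500 g.
Class 4.2 quantity: 9 g.
That is within the Class 4.2 road limit of 10 g.
Every hazard class is within its road limit and no segregation rule is violated.

Yes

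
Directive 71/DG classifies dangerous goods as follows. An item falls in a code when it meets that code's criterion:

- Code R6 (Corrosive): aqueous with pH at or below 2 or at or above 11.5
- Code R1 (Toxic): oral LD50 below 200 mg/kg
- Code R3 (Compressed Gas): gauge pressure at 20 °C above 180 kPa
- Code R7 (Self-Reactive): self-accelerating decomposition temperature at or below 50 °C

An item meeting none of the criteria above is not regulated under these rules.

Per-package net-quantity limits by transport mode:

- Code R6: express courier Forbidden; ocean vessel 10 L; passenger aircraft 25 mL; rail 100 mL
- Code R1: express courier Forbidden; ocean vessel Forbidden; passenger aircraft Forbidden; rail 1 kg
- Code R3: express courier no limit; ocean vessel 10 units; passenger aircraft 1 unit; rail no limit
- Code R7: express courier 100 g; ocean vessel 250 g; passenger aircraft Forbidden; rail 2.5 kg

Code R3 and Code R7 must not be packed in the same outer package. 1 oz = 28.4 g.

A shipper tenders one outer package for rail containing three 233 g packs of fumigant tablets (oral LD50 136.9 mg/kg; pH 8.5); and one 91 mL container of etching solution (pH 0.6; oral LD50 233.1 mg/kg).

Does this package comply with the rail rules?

Fumigant tablets: oral LD50 136.9 mg/kg < 200 mg/kg → Code R1 (Toxic).
pH 0.6 meets the Code R6 criterion (Corrosive), so the etching solution is Code R6.
Code R1 quantity: three 233 g packs = 699 g.
That is within the Code R1 rail limit of 1 kg.
Code R6 quantity: 91 mL.
91 mL ≤ 100 mL (rail limit, Code R6) — within limit.
The segregation rule (Code R3 with Code R7) does not apply to Code R1 with Code R6.
Every hazard code is within its rail limit and no segregation rule is violated.

Yes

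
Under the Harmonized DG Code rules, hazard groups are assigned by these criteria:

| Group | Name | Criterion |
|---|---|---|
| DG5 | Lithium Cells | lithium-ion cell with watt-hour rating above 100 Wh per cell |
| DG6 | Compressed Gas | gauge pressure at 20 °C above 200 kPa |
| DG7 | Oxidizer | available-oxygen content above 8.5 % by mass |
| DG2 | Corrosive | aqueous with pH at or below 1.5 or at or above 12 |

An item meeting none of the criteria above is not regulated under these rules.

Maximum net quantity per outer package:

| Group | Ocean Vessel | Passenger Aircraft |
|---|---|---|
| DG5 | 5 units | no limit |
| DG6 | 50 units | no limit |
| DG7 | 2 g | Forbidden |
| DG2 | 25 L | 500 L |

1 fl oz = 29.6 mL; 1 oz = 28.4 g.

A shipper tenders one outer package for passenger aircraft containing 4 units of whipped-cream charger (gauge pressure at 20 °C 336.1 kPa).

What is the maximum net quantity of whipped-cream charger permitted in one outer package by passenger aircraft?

The whipped-cream charger has gauge pressure at 20 °C 336.1 kPa, which is > 200 kPa, so it is Group DG6 (Compressed Gas).
The passenger aircraft limit for Group DG6 is no limit.

no limit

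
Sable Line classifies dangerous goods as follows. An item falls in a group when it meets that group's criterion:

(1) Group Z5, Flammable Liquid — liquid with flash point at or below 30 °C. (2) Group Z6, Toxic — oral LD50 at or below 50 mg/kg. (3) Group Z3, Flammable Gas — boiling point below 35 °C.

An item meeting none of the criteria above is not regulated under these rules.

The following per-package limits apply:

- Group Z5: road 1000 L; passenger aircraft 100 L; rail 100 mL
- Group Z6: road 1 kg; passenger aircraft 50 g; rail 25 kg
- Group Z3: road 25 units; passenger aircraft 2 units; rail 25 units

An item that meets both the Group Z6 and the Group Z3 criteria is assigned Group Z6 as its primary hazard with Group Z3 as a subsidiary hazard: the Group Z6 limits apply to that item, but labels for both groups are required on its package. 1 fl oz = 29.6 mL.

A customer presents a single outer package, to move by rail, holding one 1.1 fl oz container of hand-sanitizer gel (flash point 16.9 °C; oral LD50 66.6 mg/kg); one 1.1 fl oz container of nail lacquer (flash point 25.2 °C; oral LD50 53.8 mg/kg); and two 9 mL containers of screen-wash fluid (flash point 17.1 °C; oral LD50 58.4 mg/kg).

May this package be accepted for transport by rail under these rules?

The hand-sanitizer gel has flash point 16.9 °C, which is ≤ 30 °C, so it is Group Z5 (Flammable Liquid).
Flash point 25.2 °C meets the Group Z5 criterion (Flammable Liquid), so the nail lacquer is Group Z5.
Screen-wash fluid: flash point 17.1 °C ≤ 30 °C → Group Z5 (Flammable Liquid).
Group Z5 net quantity: (one 1.1 fl oz container = 32.56 mL) + (one 1.1 fl oz container = 32.56 mL) + (two 9 mL containers = 18 mL) = 83.12 mL.
83.12 mL is within the rail limit of 100 mL for Group Z5.

Yes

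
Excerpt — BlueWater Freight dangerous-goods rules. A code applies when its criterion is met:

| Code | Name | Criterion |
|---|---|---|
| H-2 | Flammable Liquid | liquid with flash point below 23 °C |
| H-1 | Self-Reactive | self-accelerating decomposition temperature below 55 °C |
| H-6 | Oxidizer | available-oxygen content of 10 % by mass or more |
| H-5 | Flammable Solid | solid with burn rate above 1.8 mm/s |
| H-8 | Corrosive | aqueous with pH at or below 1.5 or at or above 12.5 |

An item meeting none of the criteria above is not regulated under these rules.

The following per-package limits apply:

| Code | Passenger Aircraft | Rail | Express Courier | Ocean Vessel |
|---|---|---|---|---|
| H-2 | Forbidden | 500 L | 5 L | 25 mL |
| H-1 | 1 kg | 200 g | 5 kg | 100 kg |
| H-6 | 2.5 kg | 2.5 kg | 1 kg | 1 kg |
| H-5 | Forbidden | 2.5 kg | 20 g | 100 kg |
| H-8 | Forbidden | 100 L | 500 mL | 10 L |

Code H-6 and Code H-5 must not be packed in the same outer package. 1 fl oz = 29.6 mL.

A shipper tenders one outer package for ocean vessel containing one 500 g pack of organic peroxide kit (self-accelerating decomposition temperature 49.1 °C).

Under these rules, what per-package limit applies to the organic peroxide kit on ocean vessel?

100 kg

Organic peroxide kit: self-accelerating decomposition temperature 49.1 °C < 55 °C → Code H-1 (Self-Reactive).
The ocean vessel limit for Code H-1 is 100 kg.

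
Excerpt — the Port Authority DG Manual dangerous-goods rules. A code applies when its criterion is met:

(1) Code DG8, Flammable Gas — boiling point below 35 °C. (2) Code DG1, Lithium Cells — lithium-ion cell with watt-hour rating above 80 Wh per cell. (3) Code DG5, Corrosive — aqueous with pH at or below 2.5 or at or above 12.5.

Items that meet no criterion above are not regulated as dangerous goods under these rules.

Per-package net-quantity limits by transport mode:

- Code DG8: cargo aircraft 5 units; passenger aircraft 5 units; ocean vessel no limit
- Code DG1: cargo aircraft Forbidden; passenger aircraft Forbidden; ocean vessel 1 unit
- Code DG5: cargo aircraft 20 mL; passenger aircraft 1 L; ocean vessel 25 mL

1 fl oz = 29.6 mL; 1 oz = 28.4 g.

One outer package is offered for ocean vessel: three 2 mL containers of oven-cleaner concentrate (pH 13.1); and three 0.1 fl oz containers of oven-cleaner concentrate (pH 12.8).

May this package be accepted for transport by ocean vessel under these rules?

pH 13.1 meets the Code DG5 criterion (Corrosive), so the oven-cleaner concentrate is Code DG5.
The oven-cleaner concentrate has pH 12.8, which is ≥ 12.5, so it is Code DG5 (Corrosive).
Code DG5 net quantity: (three 2 mL containers = 6 mL) + (three 0.1 fl oz containers = 8.88 mL) = 14.88 mL.
14.88 mL is within the ocean vessel limit of 25 mL for Code DG5.

Yes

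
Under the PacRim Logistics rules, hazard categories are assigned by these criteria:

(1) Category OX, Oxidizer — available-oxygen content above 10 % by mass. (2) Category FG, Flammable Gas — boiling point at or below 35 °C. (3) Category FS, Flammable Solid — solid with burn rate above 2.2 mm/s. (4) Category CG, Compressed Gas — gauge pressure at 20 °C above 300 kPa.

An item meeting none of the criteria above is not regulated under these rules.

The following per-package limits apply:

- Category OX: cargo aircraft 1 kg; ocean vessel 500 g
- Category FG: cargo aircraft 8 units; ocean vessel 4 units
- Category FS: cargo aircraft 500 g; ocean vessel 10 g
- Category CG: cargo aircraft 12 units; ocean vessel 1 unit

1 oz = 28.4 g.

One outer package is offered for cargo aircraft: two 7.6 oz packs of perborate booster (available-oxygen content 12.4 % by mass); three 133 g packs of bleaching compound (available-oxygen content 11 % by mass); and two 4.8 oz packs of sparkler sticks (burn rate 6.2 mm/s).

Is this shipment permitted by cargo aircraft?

The perborate booster has available-oxygen content 12.4 % by mass, which is > 10 % by mass, so it is Category OX (Oxidizer).
The bleaching compound has available-oxygen content 11 % by mass, which is > 10 % by mass, so it is Category OX (Oxidizer).
With burn rate 6.2 mm/s (> 2.2 mm/s), the sparkler sticks fall in Category FS.
Category FS quantity: two 4.8 oz packs = 272.64 g.
272.64 g is within the cargo aircraft limit of 500 g for Category FS.
Category OX net quantity: (two 7.6 oz packs = 431.68 g) + (three 133 g packs = 399 g) = 830.68 g.
830.68 g ≤ 1 kg (cargo aircraft limit, Category OX) — within limit.
Every hazard category is within its cargo aircraft limit and no segregation rule is violated.

Yes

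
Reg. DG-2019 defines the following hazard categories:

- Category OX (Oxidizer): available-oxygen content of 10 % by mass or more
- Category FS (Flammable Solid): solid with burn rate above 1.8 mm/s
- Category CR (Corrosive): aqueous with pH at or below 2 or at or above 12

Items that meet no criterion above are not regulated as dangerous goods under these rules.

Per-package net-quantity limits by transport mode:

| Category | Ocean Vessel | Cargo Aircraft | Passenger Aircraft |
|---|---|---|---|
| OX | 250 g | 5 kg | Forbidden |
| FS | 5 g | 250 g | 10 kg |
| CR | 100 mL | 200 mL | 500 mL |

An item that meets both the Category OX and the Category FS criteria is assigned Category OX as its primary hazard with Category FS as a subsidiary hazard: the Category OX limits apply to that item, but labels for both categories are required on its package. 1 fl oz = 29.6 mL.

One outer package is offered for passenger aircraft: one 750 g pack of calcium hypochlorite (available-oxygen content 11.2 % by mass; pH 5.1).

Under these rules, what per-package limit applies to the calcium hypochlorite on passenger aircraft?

Calcium hypochlorite: available-oxygen content 11.2 % by mass ≥ 10 % by mass → Category OX (Oxidizer).
The passenger aircraft limit for Category OX is Forbidden.

Forbidden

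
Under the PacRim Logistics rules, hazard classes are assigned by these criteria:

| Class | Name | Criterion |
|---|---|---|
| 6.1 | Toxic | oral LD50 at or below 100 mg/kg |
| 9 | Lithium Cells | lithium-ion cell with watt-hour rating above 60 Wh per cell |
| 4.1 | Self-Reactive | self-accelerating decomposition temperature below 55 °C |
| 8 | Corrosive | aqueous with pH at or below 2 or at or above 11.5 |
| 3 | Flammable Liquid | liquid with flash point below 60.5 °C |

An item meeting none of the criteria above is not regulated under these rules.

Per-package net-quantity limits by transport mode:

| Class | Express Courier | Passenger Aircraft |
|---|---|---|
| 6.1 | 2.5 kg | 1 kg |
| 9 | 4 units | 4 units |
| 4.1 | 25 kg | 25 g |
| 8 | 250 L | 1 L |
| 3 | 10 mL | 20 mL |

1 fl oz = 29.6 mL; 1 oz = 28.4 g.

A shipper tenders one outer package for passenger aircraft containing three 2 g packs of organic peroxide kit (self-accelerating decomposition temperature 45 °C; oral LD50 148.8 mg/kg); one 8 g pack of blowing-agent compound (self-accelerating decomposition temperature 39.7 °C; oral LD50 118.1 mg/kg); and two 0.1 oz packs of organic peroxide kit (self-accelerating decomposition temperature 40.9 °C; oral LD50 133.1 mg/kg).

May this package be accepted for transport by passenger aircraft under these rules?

The organic peroxide kit has self-accelerating decomposition temperature 45 °C, which is < 55 °C, so it is Class 4.1 (Self-Reactive).
With self-accelerating decomposition temperature 39.7 °C (< 55 °C), the blowing-agent compound falls in Class 4.1.
Self-accelerating decomposition temperature 40.9 °C meets the Class 4.1 criterion (Self-Reactive), so the organic peroxide kit is Class 4.1.
Class 4.1 net quantity: (three 2 g packs = 6 g) + 8 g + (two 0.1 oz packs = 5.68 g) = 19.68 g.
That is within the Class 4.1 passenger aircraft limit of 25 g.

Yes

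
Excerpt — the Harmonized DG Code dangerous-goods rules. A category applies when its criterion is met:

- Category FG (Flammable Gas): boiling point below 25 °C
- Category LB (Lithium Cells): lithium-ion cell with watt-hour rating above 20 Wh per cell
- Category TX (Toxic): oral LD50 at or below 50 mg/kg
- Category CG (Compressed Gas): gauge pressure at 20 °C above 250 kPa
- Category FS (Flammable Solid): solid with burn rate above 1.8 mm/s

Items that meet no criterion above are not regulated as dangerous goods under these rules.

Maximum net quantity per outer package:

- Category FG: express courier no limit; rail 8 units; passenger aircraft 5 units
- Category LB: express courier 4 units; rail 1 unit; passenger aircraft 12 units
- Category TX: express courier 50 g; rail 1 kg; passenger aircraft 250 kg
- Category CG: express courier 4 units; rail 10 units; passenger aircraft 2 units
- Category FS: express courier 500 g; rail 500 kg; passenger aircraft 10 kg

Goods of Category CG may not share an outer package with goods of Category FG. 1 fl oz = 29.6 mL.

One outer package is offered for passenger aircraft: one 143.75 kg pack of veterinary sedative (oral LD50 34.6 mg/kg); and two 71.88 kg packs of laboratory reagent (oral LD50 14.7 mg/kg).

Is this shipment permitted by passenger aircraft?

No

The veterinary sedative has oral LD50 34.6 mg/kg, which is ≤ 50 mg/kg, so it is Category TX (Toxic).
Laboratory reagent: oral LD50 14.7 mg/kg ≤ 50 mg/kg → Category TX (Toxic).
Category TX net quantity: 143.75 kg + (two 71.88 kg packs = 143.76 kg) = 287.51 kg.
That exceeds the Category TX passenger aircraft limit of 250 kg.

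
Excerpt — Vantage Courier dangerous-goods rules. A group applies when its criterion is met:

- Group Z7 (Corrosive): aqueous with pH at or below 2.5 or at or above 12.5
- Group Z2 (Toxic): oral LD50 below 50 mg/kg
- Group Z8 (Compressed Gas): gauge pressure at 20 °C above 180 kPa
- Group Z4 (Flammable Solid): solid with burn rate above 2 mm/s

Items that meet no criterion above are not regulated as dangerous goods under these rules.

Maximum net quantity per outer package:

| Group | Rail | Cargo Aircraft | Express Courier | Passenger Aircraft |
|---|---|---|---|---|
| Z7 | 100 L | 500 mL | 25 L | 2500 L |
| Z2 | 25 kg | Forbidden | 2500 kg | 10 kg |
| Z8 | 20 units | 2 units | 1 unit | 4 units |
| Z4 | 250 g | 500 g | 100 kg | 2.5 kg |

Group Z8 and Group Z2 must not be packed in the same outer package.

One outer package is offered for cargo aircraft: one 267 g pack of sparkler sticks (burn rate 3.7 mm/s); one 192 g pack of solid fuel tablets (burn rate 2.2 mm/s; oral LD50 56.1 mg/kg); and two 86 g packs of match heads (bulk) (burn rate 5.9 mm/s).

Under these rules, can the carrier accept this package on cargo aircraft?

Sparkler sticks: burn rate 3.7 mm/s > 2 mm/s → Group Z4 (Flammable Solid).
Burn rate 2.2 mm/s meets the Group Z4 criterion (Flammable Solid), so the solid fuel tablets are Group Z4.
With burn rate 5.9 mm/s (> 2 mm/s), the match heads (bulk) fall in Group Z4.
Total Group Z4: 267 g + 192 g + (two 86 g packs = 172 g) = 631 g.
631 g > 500 g (cargo aircraft limit, Group Z4) — over the limit.

No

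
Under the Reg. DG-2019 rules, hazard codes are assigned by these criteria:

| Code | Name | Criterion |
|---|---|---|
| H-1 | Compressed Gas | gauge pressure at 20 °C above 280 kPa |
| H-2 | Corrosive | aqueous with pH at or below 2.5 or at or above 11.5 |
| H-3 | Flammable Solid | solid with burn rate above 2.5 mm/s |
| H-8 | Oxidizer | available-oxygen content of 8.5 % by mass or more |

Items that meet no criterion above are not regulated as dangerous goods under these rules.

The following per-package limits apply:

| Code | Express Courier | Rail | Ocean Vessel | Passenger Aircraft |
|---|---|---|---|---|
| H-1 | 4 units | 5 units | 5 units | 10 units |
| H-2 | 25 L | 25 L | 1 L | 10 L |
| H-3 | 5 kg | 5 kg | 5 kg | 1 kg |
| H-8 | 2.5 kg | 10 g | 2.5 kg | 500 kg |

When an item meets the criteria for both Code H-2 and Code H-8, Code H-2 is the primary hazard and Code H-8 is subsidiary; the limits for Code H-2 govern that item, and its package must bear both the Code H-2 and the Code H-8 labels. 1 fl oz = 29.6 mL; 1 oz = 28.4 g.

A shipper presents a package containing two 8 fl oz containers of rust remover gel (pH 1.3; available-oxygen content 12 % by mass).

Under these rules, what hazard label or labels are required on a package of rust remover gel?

Code H-2 and H-8

With pH 1.3 (≤ 2.5), the rust remover gel falls in Code H-2.
With available-oxygen content 12 % by mass (≥ 8.5 % by mass), the rust remover gel falls in Code H-8.
By the precedence rule Code H-2 is primary and Code H-8 is subsidiary, and that rule requires both labels on the package.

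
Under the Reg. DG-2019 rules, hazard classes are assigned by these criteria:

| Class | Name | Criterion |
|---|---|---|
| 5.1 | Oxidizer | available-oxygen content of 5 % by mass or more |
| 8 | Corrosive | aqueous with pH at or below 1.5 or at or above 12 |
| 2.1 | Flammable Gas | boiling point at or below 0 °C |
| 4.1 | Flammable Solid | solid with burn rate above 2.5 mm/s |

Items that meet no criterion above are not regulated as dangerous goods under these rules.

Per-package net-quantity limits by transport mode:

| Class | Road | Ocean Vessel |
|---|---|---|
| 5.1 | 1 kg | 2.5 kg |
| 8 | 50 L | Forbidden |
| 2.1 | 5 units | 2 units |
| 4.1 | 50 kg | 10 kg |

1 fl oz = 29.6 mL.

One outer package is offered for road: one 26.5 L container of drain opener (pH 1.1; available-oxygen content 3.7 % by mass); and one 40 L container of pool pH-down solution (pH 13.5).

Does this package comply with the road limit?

No

The drain opener has pH 1.1, which is ≤ 1.5, so it is Class 8 (Corrosive).
pH 13.5 meets the Class 8 criterion (Corrosive), so the pool pH-down solution is Class 8.
Total Class 8: 26.5 L + 40 L = 66.5 L.
66.5 L > 50 L (road limit, Class 8) — over the limit.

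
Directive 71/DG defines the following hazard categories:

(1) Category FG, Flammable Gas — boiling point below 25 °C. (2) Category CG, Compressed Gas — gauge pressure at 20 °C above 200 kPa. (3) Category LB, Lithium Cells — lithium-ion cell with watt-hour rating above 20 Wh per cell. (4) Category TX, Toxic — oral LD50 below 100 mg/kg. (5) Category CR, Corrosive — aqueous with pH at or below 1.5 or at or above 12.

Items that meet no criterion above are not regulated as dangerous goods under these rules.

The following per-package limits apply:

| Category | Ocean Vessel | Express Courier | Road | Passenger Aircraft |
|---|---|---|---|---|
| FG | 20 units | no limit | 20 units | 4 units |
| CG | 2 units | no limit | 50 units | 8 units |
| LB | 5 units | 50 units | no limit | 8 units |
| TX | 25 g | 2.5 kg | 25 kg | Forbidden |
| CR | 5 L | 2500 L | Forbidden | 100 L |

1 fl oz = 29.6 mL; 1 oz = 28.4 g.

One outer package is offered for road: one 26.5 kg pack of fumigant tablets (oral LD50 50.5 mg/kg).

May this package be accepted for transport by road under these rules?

No

Fumigant tablets: oral LD50 50.5 mg/kg < 100 mg/kg → Category TX (Toxic).
Category TX quantity: 26.5 kg.
That exceeds the Category TX road limit of 25 kg.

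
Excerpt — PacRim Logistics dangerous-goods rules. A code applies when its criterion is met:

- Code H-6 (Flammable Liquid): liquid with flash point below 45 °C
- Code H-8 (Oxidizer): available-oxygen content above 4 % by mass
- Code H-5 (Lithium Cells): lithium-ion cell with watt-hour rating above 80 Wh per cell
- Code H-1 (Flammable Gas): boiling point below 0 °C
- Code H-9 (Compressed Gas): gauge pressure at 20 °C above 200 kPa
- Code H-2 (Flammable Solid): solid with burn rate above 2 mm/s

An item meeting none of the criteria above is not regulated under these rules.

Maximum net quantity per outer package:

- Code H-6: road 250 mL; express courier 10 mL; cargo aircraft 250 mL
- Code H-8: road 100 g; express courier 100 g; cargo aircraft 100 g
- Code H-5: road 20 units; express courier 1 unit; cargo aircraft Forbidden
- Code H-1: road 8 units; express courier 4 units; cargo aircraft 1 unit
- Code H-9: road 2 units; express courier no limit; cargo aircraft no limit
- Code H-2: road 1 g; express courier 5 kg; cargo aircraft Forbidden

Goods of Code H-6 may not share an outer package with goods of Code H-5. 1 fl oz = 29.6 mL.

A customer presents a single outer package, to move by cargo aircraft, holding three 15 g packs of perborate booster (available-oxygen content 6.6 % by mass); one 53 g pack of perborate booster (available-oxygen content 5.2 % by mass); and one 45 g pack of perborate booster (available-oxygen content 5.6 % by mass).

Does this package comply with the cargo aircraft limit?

With available-oxygen content 6.6 % by mass (> 4 % by mass), the perborate booster falls in Code H-8.
The perborate booster has available-oxygen content 5.2 % by mass, which is > 4 % by mass, so it is Code H-8 (Oxidizer).
The perborate booster has available-oxygen content 5.6 % by mass, which is > 4 % by mass, so it is Code H-8 (Oxidizer).
Total Code H-8: (three 15 g packs = 45 g) + 53 g + 45 g = 143 g.
143 g > 100 g (cargo aircraft limit, Code H-8) — over the limit.

No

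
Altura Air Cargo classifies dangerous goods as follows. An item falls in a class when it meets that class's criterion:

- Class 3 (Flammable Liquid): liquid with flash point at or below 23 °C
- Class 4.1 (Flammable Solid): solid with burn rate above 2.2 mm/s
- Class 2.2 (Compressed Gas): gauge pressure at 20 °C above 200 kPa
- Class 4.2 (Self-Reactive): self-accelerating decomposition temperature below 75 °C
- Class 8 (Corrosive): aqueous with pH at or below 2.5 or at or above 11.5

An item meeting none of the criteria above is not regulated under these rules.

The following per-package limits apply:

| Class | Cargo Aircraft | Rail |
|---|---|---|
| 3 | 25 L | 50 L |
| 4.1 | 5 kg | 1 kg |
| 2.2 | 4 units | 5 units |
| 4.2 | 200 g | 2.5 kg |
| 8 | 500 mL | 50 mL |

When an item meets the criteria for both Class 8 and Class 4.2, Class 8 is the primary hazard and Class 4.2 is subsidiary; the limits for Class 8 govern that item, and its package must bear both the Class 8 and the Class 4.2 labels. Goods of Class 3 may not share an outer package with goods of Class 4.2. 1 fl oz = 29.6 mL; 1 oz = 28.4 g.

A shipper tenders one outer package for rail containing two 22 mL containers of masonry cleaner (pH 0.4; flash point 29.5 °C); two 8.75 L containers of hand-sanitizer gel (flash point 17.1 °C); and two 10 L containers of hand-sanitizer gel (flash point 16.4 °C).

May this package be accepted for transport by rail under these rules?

Yes

With pH 0.4 (≤ 2.5), the masonry cleaner falls in Class 8.
With flash point 17.1 °C (≤ 23 °C), the hand-sanitizer gel falls in Class 3.
The hand-sanitizer gel has flash point 16.4 °C, which is ≤ 23 °C, so it is Class 3 (Flammable Liquid).
Total Class 3: (two 8.75 L containers = 17.5 L) + (two 10 L containers = 20 L) = 37.5 L.
37.5 L is within the rail limit of 50 L for Class 3.
Class 8 quantity: two 22 mL containers = 44 mL.
That is within the Class 8 rail limit of 50 mL.
The segregation rule (Class 3 with Class 4.2) does not apply to Class 3 with Class 8.
Every hazard class is within its rail limit and no segregation rule is violated.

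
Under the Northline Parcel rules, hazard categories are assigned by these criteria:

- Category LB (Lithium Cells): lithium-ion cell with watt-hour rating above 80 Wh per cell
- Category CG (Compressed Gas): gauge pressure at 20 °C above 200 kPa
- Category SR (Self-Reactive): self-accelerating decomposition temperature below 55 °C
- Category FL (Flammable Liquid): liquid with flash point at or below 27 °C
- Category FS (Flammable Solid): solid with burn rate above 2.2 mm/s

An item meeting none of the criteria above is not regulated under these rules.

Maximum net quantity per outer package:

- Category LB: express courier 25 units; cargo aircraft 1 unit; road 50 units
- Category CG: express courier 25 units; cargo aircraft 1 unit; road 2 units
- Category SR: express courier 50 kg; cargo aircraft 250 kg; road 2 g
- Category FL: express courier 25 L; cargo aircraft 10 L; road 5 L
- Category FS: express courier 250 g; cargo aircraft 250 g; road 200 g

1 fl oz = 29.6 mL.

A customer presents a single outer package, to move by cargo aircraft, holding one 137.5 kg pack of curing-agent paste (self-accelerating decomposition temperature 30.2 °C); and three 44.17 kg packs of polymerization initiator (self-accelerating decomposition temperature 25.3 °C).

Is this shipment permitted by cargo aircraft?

No

Curing-agent paste: self-accelerating decomposition temperature 30.2 °C < 55 °C → Category SR (Self-Reactive).
With self-accelerating decomposition temperature 25.3 °C (< 55 °C), the polymerization initiator falls in Category SR.
Category SR net quantity: 137.5 kg + (three 44.17 kg packs = 132.51 kg) = 270.01 kg.
270.01 kg exceeds the cargo aircraft limit of 250 kg for Category SR.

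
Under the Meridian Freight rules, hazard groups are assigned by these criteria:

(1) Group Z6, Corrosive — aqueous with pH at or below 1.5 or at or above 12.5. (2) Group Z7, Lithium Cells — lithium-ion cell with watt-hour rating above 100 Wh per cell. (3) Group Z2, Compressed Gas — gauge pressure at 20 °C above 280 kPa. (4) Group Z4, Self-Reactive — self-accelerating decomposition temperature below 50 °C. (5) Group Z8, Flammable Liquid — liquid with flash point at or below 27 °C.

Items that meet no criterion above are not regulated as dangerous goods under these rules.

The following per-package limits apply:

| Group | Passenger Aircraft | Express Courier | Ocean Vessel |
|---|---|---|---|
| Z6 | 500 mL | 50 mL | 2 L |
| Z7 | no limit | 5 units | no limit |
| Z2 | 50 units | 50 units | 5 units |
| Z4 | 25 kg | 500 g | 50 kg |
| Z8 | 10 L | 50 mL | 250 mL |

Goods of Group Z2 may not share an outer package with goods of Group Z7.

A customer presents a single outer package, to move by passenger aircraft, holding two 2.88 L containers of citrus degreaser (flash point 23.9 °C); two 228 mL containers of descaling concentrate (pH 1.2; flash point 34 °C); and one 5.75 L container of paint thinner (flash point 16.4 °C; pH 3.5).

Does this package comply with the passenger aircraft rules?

The citrus degreaser has flash point 23.9 °C, which is ≤ 27 °C, so it is Group Z8 (Flammable Liquid).
pH 1.2 meets the Group Z6 criterion (Corrosive), so the descaling concentrate is Group Z6.
The paint thinner has flash point 16.4 °C, which is ≤ 27 °C, so it is Group Z8 (Flammable Liquid).
Total Group Z8: (two 2.88 L containers = 5.76 L) + 5.75 L = 11.51 L.
That exceeds the Group Z8 passenger aircraft limit of 10 L.
Group Z6 quantity: two 228 mL containers = 456 mL.
456 mL is within the passenger aircraft limit of 500 mL for Group Z6.
The segregation rule (Group Z2 with Group Z7) does not apply to Group Z8 with Group Z6.

No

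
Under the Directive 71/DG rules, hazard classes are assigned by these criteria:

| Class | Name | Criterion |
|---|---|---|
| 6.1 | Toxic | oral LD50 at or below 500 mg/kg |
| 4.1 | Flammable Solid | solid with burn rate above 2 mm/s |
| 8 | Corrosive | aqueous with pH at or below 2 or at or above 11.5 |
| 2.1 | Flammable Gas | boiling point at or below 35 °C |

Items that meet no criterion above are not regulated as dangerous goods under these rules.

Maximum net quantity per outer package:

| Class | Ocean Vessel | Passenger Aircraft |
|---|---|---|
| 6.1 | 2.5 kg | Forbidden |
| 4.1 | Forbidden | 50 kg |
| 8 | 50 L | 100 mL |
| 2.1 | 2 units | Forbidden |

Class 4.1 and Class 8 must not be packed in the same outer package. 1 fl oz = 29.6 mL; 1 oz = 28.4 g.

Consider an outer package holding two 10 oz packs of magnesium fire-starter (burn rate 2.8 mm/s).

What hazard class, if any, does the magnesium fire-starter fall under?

Magnesium fire-starter: burn rate 2.8 mm/s > 2 mm/s → Class 4.1 (Flammable Solid).

Class 4.1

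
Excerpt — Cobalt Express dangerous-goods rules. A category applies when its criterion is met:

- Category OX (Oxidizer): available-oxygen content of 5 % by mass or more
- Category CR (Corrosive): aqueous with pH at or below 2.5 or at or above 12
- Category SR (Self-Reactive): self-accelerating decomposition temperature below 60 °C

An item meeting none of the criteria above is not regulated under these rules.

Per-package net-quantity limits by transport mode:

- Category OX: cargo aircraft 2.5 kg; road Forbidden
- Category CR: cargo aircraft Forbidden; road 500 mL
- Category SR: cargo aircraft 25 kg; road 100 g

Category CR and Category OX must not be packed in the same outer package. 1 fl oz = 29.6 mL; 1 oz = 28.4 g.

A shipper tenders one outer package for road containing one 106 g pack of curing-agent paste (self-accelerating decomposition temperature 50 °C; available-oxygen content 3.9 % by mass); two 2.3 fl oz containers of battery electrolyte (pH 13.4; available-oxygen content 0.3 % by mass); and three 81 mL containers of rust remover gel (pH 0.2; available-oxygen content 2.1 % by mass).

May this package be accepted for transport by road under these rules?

With self-accelerating decomposition temperature 50 °C (< 60 °C), the curing-agent paste falls in Category SR.
The battery electrolyte has pH 13.4, which is ≥ 12, so it is Category CR (Corrosive).
Rust remover gel: pH 0.2 ≤ 2.5 → Category CR (Corrosive).
Category CR net quantity: (two 2.3 fl oz containers = 136.16 mL) + (three 81 mL containers = 243 mL) = 379.16 mL.
379.16 mL is within the road limit of 500 mL for Category CR.
Category SR quantity: 106 g.
106 g exceeds the road limit of 100 g for Category SR.
The segregation rule (Category CR with Category OX) does not apply to Category CR with Category SR.

No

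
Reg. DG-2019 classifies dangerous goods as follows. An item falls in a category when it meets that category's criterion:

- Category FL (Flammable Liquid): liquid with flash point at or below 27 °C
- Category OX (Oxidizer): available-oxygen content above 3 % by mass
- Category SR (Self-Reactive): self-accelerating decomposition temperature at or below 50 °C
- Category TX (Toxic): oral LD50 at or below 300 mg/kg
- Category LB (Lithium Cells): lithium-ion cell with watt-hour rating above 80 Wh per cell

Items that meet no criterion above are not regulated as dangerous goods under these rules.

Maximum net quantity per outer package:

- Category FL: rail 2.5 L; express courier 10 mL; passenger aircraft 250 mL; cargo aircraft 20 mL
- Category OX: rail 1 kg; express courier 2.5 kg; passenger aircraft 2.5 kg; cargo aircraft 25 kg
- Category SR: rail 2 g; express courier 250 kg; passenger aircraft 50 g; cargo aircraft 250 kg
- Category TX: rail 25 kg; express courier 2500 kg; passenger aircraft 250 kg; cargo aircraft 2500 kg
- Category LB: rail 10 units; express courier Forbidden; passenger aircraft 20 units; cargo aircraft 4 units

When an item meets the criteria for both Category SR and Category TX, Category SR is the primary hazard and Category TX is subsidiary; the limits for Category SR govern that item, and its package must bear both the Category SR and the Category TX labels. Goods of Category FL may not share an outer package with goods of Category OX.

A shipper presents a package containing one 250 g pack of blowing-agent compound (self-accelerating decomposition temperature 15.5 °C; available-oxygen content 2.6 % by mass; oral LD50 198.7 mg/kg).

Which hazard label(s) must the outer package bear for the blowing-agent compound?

Self-accelerating decomposition temperature 15.5 °C meets the Category SR criterion (Self-Reactive), so the blowing-agent compound is Category SR.
The blowing-agent compound has oral LD50 198.7 mg/kg, which is ≤ 300 mg/kg, so it is Category TX (Toxic).
By the precedence rule Category SR is primary and Category TX is subsidiary, and that rule requires both labels on the package.

Category SR and TX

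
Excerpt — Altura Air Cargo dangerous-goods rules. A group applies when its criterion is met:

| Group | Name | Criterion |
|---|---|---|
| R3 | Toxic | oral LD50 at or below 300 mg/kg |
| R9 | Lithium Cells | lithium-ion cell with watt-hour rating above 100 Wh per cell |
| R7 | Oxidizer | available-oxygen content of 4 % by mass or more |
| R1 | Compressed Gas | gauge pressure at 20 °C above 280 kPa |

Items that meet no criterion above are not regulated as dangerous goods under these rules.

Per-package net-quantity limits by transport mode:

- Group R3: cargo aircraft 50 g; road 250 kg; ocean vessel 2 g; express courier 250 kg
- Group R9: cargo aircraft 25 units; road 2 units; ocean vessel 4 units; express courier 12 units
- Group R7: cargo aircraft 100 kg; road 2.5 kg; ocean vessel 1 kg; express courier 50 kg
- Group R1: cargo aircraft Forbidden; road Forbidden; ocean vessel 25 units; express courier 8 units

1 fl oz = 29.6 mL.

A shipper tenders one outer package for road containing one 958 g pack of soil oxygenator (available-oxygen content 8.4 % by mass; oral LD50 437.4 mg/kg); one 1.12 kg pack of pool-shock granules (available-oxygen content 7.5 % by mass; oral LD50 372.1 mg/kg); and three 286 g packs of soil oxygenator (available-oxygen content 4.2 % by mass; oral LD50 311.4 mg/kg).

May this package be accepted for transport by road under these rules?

Available-oxygen content 8.4 % by mass meets the Group R7 criterion (Oxidizer), so the soil oxygenator is Group R7.
Available-oxygen content 7.5 % by mass meets the Group R7 criterion (Oxidizer), so the pool-shock granules are Group R7.
The soil oxygenator has available-oxygen content 4.2 % by mass, which is ≥ 4 % by mass, so it is Group R7 (Oxidizer).
Total Group R7: 958 g + 1.12 kg + (three 286 g packs = 858 g) = 2.936 kg.
2.936 kg > 2.5 kg (road limit, Group R7) — over the limit.

No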